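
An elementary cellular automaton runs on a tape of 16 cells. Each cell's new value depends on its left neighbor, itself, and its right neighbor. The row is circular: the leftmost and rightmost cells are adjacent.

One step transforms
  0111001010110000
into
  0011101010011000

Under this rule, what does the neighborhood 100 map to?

1

At position 4 the neighborhood is 100; the next row has 1 there.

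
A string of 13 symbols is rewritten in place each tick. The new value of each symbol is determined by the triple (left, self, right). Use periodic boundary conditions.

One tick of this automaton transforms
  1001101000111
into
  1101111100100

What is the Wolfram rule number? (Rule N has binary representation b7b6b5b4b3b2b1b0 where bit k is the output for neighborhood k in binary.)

124

position 11: 111 → 0  (bit 7 = 0)
position 0: 110 → 1  (bit 6 = 1)
position 5: 101 → 1  (bit 5 = 1)
position 1: 100 → 1  (bit 4 = 1)
position 3: 011 → 1  (bit 3 = 1)
position 6: 010 → 1  (bit 2 = 1)
position 2: 001 → 0  (bit 1 = 0)
position 8: 000 → 0  (bit 0 = 0)
bits b7..b0 = 01111100 = 124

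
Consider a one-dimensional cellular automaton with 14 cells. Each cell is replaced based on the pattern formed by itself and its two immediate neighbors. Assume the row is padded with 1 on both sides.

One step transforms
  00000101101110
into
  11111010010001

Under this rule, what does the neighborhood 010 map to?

0

At position 5 the neighborhood is 010; the next row has 0 there.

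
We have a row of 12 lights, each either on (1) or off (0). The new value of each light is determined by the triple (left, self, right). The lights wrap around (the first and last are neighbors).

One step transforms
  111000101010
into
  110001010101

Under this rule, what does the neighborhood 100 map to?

0

At position 3 the neighborhood is 100; the next row has 0 there.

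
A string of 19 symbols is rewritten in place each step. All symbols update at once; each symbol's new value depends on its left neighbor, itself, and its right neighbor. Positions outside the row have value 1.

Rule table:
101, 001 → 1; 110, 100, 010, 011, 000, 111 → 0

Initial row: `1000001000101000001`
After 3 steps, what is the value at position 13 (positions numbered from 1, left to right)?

0

0000010001010000010
0000100010100000101
0001000101000001010
position 13 holds 0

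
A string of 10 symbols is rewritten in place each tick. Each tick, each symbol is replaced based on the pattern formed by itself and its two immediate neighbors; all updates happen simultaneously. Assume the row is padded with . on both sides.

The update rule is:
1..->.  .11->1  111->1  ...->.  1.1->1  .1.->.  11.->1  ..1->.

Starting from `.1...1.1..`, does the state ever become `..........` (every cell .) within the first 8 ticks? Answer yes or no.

......1...
..........
all cells are . at tick 2

yes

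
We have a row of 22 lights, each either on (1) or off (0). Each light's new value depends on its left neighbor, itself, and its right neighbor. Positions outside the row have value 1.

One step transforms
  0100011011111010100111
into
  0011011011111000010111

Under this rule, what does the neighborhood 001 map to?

At position 4 the neighborhood is 001; the next row has 0 there.

0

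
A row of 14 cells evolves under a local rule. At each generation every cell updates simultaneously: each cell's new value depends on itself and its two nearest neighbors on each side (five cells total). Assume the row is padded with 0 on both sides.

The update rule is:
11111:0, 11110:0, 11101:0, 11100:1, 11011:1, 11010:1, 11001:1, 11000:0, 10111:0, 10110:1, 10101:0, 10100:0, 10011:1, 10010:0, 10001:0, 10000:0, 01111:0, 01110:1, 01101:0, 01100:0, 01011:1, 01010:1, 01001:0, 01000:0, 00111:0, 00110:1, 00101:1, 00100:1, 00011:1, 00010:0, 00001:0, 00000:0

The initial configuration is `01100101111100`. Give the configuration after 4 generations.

11010110000100
10101100000100
11011000000100
10110000000100

10110000000100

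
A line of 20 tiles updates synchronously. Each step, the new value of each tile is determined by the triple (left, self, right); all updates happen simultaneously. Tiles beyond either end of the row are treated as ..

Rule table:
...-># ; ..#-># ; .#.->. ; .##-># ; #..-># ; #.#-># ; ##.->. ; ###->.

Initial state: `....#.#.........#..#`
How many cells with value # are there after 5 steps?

15

step 1: ####.#.#########.##.
step 2: #...#.##........##.#
step 3: .###.##.#########.#.
step 4: ##..##.##........#.#
step 5: #.###.##.########.#.
count of #: 15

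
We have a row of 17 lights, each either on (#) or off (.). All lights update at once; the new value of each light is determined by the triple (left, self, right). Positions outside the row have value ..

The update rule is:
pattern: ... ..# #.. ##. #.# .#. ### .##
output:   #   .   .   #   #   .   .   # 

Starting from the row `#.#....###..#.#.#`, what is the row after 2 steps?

.#..##.#.#...#.#.
....###.#..#..#..

....###.#..#..#..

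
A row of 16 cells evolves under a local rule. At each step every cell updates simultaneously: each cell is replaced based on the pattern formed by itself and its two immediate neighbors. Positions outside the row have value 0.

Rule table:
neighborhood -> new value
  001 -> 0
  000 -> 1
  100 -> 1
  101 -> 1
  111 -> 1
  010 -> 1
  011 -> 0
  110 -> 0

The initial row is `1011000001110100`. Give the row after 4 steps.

1100110010101101

1100111100101111
0010011010110110
1011000111001001
1100110010101101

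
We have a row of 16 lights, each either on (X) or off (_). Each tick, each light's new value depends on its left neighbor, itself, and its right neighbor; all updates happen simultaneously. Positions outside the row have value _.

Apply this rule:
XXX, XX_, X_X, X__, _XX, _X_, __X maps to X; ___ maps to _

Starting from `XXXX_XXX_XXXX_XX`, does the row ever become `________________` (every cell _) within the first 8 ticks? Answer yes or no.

no

tick 1: XXXXXXXXXXXXXXXX
tick 2: XXXXXXXXXXXXXXXX  (fixed point — unchanged through tick 8)
tick 8 is XXXXXXXXXXXXXXXX, still not uniform _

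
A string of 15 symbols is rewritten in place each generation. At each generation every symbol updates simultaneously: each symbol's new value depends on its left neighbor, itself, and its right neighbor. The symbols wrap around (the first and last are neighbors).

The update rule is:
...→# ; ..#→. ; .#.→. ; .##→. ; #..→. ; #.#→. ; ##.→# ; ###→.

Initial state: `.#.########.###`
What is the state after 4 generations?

generation 1: ..........#...#
generation 2: .########...#..
generation 3: ........#.#...#
generation 4: .######.....#..

.######.....#..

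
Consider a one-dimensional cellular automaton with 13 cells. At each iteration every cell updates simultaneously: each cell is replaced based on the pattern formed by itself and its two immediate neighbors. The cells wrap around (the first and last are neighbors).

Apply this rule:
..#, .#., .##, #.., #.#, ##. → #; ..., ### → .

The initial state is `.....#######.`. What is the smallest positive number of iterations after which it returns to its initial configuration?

....##.....##
#..####...###
####..##.##..
#..##########
####.........
#..##.......#
######.....##
.....##...##.
....####.####
#..##..###..#
########.####
.......###...
......##.##..
.....#######.

14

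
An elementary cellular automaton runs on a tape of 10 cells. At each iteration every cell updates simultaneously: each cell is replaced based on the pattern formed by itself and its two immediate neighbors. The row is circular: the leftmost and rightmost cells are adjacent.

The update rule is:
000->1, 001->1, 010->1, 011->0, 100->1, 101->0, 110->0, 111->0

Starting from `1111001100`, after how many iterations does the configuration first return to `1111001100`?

iteration 1: 0000110011
iteration 2: 1111001100

2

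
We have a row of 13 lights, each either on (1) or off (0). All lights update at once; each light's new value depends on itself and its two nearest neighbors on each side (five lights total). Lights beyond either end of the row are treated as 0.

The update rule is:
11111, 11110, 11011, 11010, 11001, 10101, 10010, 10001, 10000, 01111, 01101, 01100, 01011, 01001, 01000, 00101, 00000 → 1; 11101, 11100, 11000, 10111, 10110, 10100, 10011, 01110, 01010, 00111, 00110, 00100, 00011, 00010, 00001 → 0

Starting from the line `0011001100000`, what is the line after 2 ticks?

1000111110110

tick 1: 0001100101111
tick 2: 1000111110110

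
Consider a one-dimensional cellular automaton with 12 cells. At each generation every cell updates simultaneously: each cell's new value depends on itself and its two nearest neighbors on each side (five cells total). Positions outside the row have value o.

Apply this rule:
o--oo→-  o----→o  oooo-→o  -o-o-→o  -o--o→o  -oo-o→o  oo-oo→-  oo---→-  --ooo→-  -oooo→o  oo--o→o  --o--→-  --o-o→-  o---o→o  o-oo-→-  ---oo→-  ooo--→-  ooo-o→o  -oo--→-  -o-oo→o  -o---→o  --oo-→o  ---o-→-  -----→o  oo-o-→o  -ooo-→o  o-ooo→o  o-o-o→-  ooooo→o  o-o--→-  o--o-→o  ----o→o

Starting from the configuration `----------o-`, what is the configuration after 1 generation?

-oooooooo--o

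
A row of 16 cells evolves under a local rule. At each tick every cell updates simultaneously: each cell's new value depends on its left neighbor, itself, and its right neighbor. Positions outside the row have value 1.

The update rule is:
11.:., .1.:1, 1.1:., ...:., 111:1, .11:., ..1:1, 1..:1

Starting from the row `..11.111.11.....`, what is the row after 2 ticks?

tick 1: 11....1....1...1
tick 2: 1.1..111..111.1.

1.1..111..111.1.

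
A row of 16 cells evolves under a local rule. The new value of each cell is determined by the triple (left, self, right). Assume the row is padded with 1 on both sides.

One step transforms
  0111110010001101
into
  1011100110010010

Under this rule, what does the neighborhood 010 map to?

At position 8 the neighborhood is 010; the next row has 1 there.

1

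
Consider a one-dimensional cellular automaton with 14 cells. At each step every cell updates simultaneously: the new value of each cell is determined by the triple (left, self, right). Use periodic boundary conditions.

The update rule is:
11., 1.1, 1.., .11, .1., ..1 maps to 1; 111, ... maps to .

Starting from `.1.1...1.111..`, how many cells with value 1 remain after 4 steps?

10

step 1: 11111.1111.11.
step 2: 1...111..11111
step 3: 11.11.1111....
step 4: 1111111..11..1
count of 1: 10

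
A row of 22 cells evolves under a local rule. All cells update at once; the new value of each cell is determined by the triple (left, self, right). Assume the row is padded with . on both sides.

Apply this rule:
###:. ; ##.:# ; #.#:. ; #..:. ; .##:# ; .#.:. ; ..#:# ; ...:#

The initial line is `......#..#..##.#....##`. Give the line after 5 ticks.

#.#...#..#...##.#####.

######..#..###...#####
#....#.#..##.#.###...#
..###....###...#.#.##.
###.#.####.#.##....##.
#.#...#..#...##.#####.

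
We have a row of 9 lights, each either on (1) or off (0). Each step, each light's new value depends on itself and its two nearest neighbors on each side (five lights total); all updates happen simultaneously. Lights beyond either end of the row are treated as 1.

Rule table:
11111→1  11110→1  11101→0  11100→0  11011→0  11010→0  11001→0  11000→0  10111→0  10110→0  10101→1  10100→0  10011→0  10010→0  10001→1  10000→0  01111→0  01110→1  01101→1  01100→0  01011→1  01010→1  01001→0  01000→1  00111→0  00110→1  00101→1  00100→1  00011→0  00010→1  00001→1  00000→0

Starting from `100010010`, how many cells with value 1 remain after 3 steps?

5

001110011
000100000
011110010
count of 1: 5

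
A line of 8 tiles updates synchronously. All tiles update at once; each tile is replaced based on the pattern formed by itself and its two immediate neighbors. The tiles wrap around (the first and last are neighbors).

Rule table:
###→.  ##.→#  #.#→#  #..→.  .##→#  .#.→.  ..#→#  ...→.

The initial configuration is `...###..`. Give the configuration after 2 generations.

.####...

..##.#..
.####...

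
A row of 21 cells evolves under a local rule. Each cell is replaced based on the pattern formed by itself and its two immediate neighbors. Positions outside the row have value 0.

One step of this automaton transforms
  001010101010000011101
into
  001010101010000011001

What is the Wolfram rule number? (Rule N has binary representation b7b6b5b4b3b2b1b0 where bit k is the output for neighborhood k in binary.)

140

position 17: 111 → 1  (bit 7 = 1)
position 18: 110 → 0  (bit 6 = 0)
position 3: 101 → 0  (bit 5 = 0)
position 11: 100 → 0  (bit 4 = 0)
position 16: 011 → 1  (bit 3 = 1)
position 2: 010 → 1  (bit 2 = 1)
position 1: 001 → 0  (bit 1 = 0)
position 0: 000 → 0  (bit 0 = 0)
bits b7..b0 = 10001100 = 140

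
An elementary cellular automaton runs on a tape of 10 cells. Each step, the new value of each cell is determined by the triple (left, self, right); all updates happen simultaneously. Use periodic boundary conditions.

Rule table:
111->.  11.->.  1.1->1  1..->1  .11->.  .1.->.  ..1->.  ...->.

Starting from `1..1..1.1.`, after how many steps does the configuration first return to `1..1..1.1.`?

10

.1..1..1.1
1.1..1..1.
.1.1..1..1
1.1.1..1..
.1.1.1..1.
..1.1.1..1
1..1.1.1..
.1..1.1.1.
..1..1.1.1
1..1..1.1.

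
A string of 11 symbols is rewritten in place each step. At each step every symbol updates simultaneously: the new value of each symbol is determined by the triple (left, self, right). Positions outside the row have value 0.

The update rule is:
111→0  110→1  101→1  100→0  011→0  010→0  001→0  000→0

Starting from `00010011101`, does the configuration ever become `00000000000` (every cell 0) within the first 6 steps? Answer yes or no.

00000000110
00000000010
00000000000
all cells are 0 at step 3

yes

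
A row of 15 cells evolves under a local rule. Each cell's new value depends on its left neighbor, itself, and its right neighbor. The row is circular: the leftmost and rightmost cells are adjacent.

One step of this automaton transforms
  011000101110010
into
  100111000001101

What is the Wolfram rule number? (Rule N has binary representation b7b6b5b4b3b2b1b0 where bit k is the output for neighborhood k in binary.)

19

position 9: 111 → 0  (bit 7 = 0)
position 2: 110 → 0  (bit 6 = 0)
position 7: 101 → 0  (bit 5 = 0)
position 3: 100 → 1  (bit 4 = 1)
position 1: 011 → 0  (bit 3 = 0)
position 6: 010 → 0  (bit 2 = 0)
position 0: 001 → 1  (bit 1 = 1)
position 4: 000 → 1  (bit 0 = 1)
bits b7..b0 = 00010011 = 19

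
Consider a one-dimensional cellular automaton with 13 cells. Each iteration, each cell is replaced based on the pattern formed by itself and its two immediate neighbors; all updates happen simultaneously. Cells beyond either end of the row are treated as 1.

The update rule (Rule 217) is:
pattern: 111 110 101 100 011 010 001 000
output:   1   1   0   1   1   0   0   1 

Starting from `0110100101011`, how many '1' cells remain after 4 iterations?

10

iteration 1: 0110010000011
iteration 2: 0111001111011
iteration 3: 0111101111011
iteration 4: 0111101111011
count of 1: 10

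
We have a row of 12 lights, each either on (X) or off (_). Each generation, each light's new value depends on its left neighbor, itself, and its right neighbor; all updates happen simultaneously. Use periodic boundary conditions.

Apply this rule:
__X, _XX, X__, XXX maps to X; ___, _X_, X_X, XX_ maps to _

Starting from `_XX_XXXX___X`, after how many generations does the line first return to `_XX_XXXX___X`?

_X__XXX_X_X_
X_XXXX_____X
__XXX_X___XX
XXXX___X_XX_
XXX_X_X__X__
XX_____XX_XX
X_X___XX__XX
___X_XX_XXXX
X_X__X__XXX_
___XX_XXXX__
__XX__XXX_X_
_XX_XXXX___X

12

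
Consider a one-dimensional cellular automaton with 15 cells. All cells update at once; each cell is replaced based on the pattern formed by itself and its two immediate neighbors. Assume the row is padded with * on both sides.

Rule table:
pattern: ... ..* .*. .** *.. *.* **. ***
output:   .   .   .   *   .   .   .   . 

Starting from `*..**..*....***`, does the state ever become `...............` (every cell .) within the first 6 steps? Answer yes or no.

yes

step 1: ...*........*..
step 2: ...............
all cells are . at step 2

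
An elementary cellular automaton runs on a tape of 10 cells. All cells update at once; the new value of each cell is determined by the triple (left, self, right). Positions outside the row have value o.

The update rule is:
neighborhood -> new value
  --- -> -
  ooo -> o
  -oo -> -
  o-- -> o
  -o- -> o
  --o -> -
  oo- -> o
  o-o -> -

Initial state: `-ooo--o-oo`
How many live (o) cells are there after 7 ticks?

7

tick 1: --ooo-o--o
tick 2: o--oo-oo--
tick 3: oo--o--oo-
tick 4: ooo-oo--o-
tick 5: ooo--oo-o-
tick 6: oooo--o-o-
tick 7: ooooo-o-o-
count of o: 7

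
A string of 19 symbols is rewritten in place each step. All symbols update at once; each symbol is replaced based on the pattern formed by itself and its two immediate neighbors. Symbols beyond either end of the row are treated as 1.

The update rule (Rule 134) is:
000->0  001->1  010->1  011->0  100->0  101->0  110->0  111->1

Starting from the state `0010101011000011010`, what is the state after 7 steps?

0110101000000100010
0000101000001100110
0001101000010001000
0010001000110011001
0110011001000100010
0000100011001100110
0001100100010001000

0001100100010001000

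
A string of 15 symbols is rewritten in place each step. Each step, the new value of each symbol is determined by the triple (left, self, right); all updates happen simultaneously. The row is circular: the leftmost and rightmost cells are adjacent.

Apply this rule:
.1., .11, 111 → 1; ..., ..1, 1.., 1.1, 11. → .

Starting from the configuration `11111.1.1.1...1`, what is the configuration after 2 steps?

111...1.1.1...1

1111..1.1.1...1
111...1.1.1...1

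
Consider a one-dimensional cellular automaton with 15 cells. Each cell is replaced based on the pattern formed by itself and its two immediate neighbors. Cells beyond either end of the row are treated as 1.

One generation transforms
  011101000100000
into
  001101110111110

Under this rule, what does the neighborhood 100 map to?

At position 6 the neighborhood is 100; the next row has 1 there.

1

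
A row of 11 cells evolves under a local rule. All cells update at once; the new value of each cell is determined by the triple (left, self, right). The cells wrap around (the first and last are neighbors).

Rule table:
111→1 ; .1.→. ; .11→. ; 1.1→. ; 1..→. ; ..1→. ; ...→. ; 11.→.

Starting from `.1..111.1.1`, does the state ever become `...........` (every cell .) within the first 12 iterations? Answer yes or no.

iteration 1: .....1.....
iteration 2: ...........
all cells are . at iteration 2

yes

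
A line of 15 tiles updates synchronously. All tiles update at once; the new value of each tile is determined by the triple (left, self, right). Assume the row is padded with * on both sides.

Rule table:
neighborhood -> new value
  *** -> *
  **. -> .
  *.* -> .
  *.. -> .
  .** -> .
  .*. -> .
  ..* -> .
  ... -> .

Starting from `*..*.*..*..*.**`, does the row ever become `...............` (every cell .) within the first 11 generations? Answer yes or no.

generation 1: ..............*
generation 2: ...............
all cells are . at generation 2

yes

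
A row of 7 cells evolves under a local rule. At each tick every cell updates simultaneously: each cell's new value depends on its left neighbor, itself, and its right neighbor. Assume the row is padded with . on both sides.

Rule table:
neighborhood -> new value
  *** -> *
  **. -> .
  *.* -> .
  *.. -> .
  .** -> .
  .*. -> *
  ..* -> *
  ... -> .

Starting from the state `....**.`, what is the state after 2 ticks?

...*...
..**...

..**...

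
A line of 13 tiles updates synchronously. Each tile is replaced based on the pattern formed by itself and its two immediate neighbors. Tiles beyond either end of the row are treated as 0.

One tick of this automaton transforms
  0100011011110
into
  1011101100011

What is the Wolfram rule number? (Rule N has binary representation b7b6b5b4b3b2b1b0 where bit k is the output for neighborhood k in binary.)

position 9: 111 → 0  (bit 7 = 0)
position 6: 110 → 1  (bit 6 = 1)
position 7: 101 → 1  (bit 5 = 1)
position 2: 100 → 1  (bit 4 = 1)
position 5: 011 → 0  (bit 3 = 0)
position 1: 010 → 0  (bit 2 = 0)
position 0: 001 → 1  (bit 1 = 1)
position 3: 000 → 1  (bit 0 = 1)
bits b7..b0 = 01110011 = 115

115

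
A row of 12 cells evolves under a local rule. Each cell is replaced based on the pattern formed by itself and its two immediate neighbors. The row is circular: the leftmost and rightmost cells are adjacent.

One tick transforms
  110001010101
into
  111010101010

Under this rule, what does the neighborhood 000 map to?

At position 3 the neighborhood is 000; the next row has 0 there.

0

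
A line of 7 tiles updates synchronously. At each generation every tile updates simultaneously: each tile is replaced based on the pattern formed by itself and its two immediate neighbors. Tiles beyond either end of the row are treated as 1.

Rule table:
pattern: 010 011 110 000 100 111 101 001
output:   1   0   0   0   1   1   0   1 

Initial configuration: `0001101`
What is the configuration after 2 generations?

1010000
0011001

0011001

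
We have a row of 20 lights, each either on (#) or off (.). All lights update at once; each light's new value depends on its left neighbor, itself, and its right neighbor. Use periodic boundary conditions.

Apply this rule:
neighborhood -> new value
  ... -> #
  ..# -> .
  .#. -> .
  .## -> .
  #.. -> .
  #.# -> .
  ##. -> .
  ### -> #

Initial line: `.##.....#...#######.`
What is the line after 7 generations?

####......#.........

generation 1: ....###...#..#####..
generation 2: ###..#..#.....###..#
generation 3: ##........###..#....
generation 4: ...######..#.....##.
generation 5: ##..####.....###....
generation 6: .....##..###..#..##.
generation 7: ####......#.........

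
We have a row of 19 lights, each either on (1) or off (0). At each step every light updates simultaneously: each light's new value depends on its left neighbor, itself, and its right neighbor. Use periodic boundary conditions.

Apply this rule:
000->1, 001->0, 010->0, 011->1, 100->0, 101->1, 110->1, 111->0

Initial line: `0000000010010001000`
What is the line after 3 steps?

1111111000000100011
0000001011110001010
1111100110010100100

1111100110010100100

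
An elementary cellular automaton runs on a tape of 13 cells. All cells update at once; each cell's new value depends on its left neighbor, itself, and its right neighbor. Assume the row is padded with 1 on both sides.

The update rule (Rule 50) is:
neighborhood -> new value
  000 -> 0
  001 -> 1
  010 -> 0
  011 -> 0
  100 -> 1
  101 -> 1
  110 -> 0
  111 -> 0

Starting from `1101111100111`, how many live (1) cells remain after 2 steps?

6

0010000011000
1101000100101
count of 1: 6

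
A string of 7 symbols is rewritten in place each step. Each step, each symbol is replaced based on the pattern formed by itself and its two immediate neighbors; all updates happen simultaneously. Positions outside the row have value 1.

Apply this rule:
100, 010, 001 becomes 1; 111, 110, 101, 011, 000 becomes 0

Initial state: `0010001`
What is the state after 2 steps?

0000010

step 1: 1111010
step 2: 0000010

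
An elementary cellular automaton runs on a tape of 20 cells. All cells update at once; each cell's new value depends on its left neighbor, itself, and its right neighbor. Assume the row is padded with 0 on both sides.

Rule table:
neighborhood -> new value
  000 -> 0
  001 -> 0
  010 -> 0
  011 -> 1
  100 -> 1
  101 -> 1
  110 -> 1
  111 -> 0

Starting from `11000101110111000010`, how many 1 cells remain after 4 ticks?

10

11100011011101100001
10110011110111110000
01111010011100011000
01001101010110011100
count of 1: 10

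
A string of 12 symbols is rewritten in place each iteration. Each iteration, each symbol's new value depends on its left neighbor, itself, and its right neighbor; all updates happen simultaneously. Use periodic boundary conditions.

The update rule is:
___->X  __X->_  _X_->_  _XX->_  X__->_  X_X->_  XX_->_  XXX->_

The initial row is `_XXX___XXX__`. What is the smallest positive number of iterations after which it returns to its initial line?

2

iteration 1: _____X_____X
iteration 2: _XXX___XXX__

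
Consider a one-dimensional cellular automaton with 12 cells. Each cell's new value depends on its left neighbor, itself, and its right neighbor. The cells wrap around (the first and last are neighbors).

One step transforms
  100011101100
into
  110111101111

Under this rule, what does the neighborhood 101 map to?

0

At position 7 the neighborhood is 101; the next row has 0 there.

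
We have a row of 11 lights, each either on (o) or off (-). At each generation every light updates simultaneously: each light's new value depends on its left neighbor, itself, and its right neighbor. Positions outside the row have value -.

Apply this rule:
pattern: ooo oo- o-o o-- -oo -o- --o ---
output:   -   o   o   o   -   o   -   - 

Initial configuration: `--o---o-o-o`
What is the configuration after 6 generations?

-------oo-o

--oo--ooooo
---oo-----o
----oo----o
-----oo---o
------oo--o
-------oo-o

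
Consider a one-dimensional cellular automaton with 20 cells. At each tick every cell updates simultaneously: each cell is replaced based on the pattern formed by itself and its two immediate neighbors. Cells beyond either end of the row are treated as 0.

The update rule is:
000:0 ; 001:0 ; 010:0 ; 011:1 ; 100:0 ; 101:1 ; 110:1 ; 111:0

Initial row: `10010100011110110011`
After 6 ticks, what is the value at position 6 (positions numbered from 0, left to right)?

00001000010011110011
00000000000010010011
00000000000000000011
00000000000000000011  (fixed point — unchanged through tick 6)
position 6 holds 0

0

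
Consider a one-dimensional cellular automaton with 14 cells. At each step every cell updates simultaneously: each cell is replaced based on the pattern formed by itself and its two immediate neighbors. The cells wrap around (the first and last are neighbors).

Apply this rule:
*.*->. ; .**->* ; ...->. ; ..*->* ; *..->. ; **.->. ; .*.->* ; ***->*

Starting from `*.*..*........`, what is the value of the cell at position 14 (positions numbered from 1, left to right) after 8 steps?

.

*.*.**.......*
..*.*.......**
.**.*......**.
**..*.....**..
*..**....**..*
..**....**..**
.**....**..**.
**....**..**..
position 14 holds .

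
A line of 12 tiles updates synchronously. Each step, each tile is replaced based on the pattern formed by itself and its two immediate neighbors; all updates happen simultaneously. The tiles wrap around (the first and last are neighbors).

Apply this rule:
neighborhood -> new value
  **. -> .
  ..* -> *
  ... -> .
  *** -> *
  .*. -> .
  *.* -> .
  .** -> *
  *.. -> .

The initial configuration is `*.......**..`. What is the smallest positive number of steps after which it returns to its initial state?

step 1: .......**..*
step 2: ......**..*.
step 3: .....**..*..
step 4: ....**..*...
step 5: ...**..*....
step 6: ..**..*.....
step 7: .**..*......
step 8: **..*.......
step 9: *..*.......*
step 10: ..*.......**
step 11: .*.......**.
step 12: *.......**..

12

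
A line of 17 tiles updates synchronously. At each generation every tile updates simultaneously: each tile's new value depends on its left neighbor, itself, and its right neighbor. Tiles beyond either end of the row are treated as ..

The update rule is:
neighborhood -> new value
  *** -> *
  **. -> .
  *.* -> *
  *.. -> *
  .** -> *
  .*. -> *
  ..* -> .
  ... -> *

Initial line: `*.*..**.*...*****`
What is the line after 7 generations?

*****.****.**.**.

generation 1: ****.*.****.****.
generation 2: ***.******.****.*
generation 3: **.******.****.**
generation 4: *.******.****.**.
generation 5: *******.****.**.*
generation 6: ******.****.**.**
generation 7: *****.****.**.**.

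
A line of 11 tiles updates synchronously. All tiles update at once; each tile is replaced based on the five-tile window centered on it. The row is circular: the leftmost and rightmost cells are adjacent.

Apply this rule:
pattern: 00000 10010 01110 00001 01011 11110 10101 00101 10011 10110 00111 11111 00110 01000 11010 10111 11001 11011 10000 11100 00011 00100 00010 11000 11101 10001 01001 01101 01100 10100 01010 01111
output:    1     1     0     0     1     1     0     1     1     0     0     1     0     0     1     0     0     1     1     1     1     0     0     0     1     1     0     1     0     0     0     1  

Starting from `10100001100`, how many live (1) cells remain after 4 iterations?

iteration 1: 10001010001
iteration 2: 00101000110
iteration 3: 10100011000
iteration 4: 10001100010
count of 1: 4

4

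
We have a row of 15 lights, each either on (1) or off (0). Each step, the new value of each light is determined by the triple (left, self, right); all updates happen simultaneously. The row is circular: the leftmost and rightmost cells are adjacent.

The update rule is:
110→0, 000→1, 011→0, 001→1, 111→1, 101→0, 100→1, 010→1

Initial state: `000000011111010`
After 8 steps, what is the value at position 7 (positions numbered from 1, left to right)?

1

step 1: 111111101110011
step 2: 111111000101101
step 3: 111110111100000
step 4: 011100011011111
step 5: 001011100001110
step 6: 111001011110101
step 7: 110111001100100
step 8: 000010110011111
position 7 holds 1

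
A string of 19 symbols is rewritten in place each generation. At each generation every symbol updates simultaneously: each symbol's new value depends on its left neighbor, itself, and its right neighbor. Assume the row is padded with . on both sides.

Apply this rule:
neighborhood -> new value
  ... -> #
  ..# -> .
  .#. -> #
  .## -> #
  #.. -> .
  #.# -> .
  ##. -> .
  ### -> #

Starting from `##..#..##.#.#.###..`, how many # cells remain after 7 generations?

9

#...#..#..#.#.##..#
#.#.#..#..#.#.#...#
#.#.#..#..#.#.#.#.#
#.#.#..#..#.#.#.#.#  (fixed point — unchanged through generation 7)
count of #: 9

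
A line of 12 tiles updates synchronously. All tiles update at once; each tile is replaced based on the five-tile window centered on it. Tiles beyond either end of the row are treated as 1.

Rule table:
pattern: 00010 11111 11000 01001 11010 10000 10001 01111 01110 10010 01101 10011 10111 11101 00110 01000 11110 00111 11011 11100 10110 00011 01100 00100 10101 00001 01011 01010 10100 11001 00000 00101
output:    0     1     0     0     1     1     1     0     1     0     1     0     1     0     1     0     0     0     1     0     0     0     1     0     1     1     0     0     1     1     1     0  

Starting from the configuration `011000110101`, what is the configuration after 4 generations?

generation 1: 101010111101
generation 2: 011010100011
generation 3: 101110101000
generation 4: 011101101010

011101101010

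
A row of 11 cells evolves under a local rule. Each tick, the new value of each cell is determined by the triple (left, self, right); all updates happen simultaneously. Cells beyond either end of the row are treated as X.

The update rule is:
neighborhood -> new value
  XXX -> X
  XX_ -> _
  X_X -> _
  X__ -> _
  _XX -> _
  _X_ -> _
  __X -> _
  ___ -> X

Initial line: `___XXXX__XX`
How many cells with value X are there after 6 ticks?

_X__XX____X
_______XX__
_XXXXX_____
__XXX__XXX_
___X____X__
_X___XX____
count of X: 3

3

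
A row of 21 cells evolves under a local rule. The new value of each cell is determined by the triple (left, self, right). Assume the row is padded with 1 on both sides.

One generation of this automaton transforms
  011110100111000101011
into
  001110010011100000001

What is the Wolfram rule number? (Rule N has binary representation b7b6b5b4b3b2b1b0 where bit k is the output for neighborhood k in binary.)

208

position 2: 111 → 1  (bit 7 = 1)
position 4: 110 → 1  (bit 6 = 1)
position 0: 101 → 0  (bit 5 = 0)
position 7: 100 → 1  (bit 4 = 1)
position 1: 011 → 0  (bit 3 = 0)
position 6: 010 → 0  (bit 2 = 0)
position 8: 001 → 0  (bit 1 = 0)
position 13: 000 → 0  (bit 0 = 0)
bits b7..b0 = 11010000 = 208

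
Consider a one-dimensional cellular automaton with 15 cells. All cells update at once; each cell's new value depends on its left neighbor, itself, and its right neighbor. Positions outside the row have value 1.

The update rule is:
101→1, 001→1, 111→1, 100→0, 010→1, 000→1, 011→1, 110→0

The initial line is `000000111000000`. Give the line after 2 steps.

111111100111111

step 1: 011111110011111
step 2: 111111100111111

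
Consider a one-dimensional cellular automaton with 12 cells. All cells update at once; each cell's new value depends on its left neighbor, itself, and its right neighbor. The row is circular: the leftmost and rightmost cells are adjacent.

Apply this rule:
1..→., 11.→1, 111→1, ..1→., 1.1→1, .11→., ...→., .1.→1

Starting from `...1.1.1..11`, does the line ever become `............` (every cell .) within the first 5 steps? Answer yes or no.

step 1: ...11111...1
step 2: ....1111...1
step 3: .....111...1
step 4: ......11...1
step 5: .......1...1
step 5 is .......1...1, still not uniform .

no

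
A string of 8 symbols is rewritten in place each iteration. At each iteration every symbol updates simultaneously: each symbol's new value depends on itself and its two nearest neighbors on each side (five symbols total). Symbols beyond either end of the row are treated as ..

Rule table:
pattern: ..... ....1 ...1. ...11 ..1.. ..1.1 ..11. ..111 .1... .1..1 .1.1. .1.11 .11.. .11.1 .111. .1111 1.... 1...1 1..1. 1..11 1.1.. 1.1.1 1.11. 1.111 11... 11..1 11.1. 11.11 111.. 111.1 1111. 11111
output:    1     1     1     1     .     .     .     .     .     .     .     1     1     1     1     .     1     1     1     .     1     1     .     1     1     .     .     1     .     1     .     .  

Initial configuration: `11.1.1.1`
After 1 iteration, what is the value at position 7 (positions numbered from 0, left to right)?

iteration 1: .1.1.1.1
position 7 holds 1

1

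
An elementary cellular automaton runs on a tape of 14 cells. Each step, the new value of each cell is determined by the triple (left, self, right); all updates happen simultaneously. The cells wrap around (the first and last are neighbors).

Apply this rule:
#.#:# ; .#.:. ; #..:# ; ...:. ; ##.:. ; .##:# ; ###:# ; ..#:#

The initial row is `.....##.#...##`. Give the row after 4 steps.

.##.#.#.##.#.#

#...##.#.#.##.
.#.##.#.#.##.#
#.##.#.#.##.#.
.##.#.#.##.#.#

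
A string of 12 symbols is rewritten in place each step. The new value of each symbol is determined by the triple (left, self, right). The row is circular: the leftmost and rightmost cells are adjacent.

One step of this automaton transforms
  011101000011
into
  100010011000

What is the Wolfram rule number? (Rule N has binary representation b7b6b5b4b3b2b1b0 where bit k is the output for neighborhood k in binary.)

position 2: 111 → 0  (bit 7 = 0)
position 3: 110 → 0  (bit 6 = 0)
position 0: 101 → 1  (bit 5 = 1)
position 6: 100 → 0  (bit 4 = 0)
position 1: 011 → 0  (bit 3 = 0)
position 5: 010 → 0  (bit 2 = 0)
position 9: 001 → 0  (bit 1 = 0)
position 7: 000 → 1  (bit 0 = 1)
bits b7..b0 = 00100001 = 33

33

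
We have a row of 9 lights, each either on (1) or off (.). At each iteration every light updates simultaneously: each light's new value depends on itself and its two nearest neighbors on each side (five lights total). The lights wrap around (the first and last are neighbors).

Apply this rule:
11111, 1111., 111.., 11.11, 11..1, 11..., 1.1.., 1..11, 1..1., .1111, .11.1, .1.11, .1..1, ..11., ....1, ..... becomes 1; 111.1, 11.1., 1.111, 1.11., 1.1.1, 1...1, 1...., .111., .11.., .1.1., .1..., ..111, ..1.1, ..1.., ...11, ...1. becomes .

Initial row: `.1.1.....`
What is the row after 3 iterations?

iteration 1: ...1..111
iteration 2: 1...11..1
iteration 3: .1..1.111

.1..1.111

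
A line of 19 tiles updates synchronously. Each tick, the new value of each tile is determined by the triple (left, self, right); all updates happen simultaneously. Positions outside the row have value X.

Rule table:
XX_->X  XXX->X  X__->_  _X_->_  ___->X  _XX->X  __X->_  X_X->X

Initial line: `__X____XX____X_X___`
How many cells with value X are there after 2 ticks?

____XX_XX_XX__X__X_
_XX_XXXXXXXX______X
count of X: 11

11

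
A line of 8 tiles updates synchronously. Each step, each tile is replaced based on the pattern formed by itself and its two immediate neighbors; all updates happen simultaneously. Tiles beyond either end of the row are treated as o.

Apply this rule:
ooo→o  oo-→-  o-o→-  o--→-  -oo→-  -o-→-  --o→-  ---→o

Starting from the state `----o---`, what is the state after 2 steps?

-oo---o-
----o---

----o---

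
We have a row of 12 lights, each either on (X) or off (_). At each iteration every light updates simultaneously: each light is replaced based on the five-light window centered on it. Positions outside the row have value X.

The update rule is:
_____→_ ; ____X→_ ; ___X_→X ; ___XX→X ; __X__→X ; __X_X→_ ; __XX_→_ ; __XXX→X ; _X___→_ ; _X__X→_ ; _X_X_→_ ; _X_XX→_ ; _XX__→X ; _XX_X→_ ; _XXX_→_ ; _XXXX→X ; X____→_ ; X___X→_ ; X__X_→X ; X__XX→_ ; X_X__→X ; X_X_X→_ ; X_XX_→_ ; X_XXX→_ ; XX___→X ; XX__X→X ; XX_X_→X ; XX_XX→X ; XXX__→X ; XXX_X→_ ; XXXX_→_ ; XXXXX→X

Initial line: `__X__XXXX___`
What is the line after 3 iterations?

XXX__XX_XX_X
X_XX___X__X_
_X_XX_XX_X__

_X_XX_XX_X__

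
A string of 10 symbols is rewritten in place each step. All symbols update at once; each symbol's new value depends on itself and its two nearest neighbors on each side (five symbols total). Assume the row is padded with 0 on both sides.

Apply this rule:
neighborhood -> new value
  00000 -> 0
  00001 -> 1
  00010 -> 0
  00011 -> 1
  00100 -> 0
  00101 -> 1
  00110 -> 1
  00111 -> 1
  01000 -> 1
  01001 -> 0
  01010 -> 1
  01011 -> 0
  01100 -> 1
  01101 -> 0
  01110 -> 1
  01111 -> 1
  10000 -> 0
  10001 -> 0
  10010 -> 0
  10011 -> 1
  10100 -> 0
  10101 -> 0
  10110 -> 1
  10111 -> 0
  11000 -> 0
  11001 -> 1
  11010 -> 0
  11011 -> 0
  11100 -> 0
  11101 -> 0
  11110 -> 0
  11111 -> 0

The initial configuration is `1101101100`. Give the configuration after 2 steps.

0000011100

1001001100
0000011100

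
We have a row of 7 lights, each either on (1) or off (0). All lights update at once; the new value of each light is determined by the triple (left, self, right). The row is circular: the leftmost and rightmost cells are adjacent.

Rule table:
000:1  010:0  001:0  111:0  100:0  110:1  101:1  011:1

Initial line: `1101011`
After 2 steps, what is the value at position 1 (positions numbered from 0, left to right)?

1

0110110
0111110
position 1 holds 1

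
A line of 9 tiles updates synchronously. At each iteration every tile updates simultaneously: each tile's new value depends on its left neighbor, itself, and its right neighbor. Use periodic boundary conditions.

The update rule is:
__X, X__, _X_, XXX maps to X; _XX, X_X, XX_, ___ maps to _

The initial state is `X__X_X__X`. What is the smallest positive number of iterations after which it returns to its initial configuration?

_XXX_XXX_
X_X___X_X
__XX_XX__
_X_____X_
XXX___XXX
XX_X_X_XX
X__X_X__X

7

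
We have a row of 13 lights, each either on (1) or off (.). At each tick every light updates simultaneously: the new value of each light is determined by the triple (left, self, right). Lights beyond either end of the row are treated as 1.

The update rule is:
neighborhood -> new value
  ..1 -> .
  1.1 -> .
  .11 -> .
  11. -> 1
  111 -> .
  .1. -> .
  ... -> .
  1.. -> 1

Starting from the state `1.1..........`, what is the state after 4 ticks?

tick 1: 1..1.........
tick 2: 11..1........
tick 3: .11..1.......
tick 4: ..11..1......

..11..1......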